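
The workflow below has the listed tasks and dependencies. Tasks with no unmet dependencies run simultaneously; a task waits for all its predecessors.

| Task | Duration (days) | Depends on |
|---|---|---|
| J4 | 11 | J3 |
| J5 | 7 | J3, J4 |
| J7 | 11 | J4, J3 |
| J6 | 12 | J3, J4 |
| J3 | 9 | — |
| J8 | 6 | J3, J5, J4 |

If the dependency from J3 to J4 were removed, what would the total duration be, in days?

Original critical path: J3→J4→J5→J8 = 9+11+7+6 = 33 ⇒ 33 days.
Without J3→J4, J4's earliest start moves from 9 to 0.
New critical path: J4→J5→J8 = 11+7+6 = 24 ⇒ 24 days.

24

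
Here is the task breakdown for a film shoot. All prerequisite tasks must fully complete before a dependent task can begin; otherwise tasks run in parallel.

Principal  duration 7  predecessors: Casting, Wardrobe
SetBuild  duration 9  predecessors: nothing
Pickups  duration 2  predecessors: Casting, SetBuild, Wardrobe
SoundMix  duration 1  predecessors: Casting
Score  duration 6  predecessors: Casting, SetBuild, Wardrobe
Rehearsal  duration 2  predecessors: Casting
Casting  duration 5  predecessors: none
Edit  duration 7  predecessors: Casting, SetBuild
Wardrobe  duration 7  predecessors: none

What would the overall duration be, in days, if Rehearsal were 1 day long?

Baseline: SetBuild→Edit = 9+7 = 16 → 16 days.
The longest path through Rehearsal is only 7 days, so Rehearsal has float 9.
The critical path is still SetBuild→Edit; finish is now 16 days.

16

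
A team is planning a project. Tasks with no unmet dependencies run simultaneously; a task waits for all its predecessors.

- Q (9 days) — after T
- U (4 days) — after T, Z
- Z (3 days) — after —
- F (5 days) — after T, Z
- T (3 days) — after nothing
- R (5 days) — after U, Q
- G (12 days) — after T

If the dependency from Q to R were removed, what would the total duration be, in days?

Original critical path: T→Q→R = 3+9+5 = 17 ⇒ 17 days.
Without Q→R, R's earliest start moves from 12 to 7.
After: T→G = 3+12 = 15 → 15 days.

15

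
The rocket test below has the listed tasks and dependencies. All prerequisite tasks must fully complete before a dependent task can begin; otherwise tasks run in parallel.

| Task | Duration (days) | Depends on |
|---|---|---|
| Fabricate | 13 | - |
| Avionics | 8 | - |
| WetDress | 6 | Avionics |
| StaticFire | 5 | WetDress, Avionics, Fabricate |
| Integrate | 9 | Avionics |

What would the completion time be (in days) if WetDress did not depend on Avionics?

With the dependency in place, Avionics→WetDress→StaticFire = 8+6+5 = 19 sets the finish at 19 days.
Without Avionics→WetDress, WetDress's earliest start moves from 8 to 0.
New critical path: Fabricate→StaticFire = 13+5 = 18 ⇒ 18 days.

18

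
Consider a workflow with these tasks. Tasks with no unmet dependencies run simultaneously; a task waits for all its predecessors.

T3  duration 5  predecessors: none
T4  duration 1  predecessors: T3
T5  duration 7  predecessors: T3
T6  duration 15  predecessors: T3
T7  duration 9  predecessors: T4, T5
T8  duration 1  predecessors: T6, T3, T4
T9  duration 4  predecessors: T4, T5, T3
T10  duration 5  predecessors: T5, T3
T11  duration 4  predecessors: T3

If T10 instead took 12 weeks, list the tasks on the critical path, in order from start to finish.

T3, T5, T10

The binding path is T3→T5→T7 = 5+7+9 = 21; finish at 21 weeks.
The longest path through T10 is only 17 weeks, so T10 has float 4.
Now T3→T5→T10 = 5+7+12 = 24 is longest, so the finish becomes 24 weeks.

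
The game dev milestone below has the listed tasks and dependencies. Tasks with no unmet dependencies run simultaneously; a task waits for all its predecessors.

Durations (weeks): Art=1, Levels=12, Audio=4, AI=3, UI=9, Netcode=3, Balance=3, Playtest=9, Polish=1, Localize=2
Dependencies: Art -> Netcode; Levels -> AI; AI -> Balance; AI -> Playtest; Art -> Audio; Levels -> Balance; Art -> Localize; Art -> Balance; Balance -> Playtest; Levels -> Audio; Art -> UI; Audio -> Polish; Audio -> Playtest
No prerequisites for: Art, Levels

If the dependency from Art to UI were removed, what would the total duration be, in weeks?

With the dependency in place, Levels→AI→Balance→Playtest = 12+3+3+9 = 27 sets the finish at 27 weeks.
Without Art→UI, UI's earliest start moves from 1 to 0.
The longest chain is now Levels→AI→Balance→Playtest = 12+3+3+9 = 27, so the job takes 27 weeks.

27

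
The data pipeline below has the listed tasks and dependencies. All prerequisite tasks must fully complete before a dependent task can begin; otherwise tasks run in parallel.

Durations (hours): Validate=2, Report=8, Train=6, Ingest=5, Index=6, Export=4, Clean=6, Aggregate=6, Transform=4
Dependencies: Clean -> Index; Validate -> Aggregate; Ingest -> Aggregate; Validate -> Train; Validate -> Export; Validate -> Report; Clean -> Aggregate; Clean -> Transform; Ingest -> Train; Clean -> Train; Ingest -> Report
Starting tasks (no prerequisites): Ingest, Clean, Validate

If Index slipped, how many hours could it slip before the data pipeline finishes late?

1

Ingest→Report = 5+8 = 13 sets the makespan at 13 hours.
The longest chain containing Index totals 12 hours.
So Index can slip 13 − 12 = 1 hour.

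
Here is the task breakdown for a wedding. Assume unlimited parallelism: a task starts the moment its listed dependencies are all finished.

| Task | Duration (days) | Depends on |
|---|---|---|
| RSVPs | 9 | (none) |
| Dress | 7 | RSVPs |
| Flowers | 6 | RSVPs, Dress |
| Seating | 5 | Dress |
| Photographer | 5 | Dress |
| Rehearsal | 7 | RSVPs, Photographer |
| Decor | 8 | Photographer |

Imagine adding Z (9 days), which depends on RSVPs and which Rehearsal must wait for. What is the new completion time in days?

Originally the job takes 29 days.
With Z inserted, Rehearsal now waits for max(RSVPs, Photographer, Z).
New critical path: RSVPs→Dress→Photographer→Decor = 9+7+5+8 = 29 ⇒ 29 days.

29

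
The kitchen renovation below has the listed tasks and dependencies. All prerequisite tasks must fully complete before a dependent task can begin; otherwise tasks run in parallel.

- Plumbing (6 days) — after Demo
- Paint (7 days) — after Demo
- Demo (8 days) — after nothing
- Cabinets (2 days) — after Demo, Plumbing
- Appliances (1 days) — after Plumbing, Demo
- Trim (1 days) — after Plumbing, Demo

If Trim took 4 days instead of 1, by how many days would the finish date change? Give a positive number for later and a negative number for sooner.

2

Critical path before the change: Demo→Plumbing→Cabinets = 8+6+2 = 16 giving 16 days.
Trim is off the critical path — its longest chain is 15 days, giving 1 of slack.
The binding chain switches to Demo→Plumbing→Trim = 8+6+4 = 18; finish 18 days.
Change in finish: 18 − 16 = +2 days.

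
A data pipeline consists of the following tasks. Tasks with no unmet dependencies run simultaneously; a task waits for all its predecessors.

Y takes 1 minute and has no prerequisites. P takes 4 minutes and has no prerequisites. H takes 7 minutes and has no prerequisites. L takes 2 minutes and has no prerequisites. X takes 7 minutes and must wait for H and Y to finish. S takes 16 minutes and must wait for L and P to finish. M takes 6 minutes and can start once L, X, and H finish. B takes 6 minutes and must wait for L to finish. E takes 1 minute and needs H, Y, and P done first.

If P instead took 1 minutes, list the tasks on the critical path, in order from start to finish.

As given, the longest chain is P→S = 4+16 = 20, so the finish is 20 minutes.
P lies on that path, so at 1 minute the path becomes 17 minutes.
The binding chain switches to H→X→M = 7+7+6 = 20; finish 20 minutes.

H, X, M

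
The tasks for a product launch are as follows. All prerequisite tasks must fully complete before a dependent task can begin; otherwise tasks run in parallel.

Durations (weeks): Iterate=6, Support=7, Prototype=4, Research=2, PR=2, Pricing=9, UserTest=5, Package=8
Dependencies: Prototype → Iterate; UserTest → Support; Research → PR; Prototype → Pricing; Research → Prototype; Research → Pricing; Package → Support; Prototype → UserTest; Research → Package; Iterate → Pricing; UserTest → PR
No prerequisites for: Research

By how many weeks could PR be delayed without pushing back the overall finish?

Research→Prototype→Iterate→Pricing = 2+4+6+9 = 21 sets the makespan at 21 weeks.
PR finishes as early as 13 and must finish by 21.
Slack of PR = 19 − 11 = 8 weeks.

8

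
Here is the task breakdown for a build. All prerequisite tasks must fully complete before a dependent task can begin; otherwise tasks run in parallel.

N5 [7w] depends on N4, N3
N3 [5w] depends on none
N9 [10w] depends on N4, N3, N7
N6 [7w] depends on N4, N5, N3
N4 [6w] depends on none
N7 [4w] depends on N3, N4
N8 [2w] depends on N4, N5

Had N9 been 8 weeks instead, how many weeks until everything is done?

As given, the longest chain is N4→N7→N9 = 6+4+10 = 20, so the finish is 20 weeks.
N9 lies on that path, so at 8 weeks the path becomes 18 weeks.
New critical path: N4→N5→N6 = 6+7+7 = 20 ⇒ 20 weeks.

20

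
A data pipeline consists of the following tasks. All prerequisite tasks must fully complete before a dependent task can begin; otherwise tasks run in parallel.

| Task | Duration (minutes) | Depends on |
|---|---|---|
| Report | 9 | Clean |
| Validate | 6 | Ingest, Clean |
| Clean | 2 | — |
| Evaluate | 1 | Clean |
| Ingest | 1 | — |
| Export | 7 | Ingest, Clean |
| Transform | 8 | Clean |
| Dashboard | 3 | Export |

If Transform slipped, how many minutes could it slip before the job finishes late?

The longest chain is Clean→Export→Dashboard = 2+7+3 = 12; overall finish 12 minutes.
The longest chain containing Transform totals 10 minutes.
Float = 12 − 10 = 2.

2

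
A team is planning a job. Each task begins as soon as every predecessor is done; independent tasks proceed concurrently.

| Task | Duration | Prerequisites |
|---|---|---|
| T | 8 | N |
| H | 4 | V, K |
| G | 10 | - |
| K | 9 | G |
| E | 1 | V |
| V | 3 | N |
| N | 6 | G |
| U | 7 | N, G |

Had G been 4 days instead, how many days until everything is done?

The binding path is G→N→T = 10+6+8 = 24; finish at 24 days.
G lies on that path, so at 4 days the path becomes 18 days.
The critical path is still G→N→T; finish is now 18 days.

18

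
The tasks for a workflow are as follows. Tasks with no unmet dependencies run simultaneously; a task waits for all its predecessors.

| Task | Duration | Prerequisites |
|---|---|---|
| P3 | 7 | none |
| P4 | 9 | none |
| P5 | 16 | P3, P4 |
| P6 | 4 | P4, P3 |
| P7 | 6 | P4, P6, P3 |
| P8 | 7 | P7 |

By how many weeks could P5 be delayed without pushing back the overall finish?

Critical path: P4→P6→P7→P8 = 9+4+6+7 = 26, so the finish is 26 weeks.
Longest path through P5: 25 weeks (earliest finish 25, latest finish 26).
Slack of P5 = 10 − 9 = 1 week.

1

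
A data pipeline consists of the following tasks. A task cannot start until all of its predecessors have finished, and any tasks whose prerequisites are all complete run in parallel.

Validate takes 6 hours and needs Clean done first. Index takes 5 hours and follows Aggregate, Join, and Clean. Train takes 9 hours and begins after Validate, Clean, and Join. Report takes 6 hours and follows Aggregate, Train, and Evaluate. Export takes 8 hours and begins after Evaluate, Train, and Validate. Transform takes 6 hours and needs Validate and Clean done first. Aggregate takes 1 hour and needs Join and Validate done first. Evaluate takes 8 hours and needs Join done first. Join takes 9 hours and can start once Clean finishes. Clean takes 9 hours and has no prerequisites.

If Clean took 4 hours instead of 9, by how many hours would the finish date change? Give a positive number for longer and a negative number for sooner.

-5

The binding path is Clean→Join→Train→Export = 9+9+9+8 = 35; finish at 35 hours.
Since Clean is critical, the -5 change carries straight to that chain (now 30 hours).
That remains the longest chain; total 30 hours.
Change in finish: 30 − 35 = -5 hours.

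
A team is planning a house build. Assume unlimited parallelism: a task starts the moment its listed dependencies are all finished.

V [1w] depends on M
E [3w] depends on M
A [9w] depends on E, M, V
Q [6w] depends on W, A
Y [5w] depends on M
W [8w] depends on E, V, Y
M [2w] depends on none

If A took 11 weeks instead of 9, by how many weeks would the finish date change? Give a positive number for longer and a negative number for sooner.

The binding path is M→Y→W→Q = 2+5+8+6 = 21; finish at 21 weeks.
A is off the critical path — its longest chain is 20 weeks, giving 1 of slack.
Now M→E→A→Q = 2+3+11+6 = 22 is longest, so the finish becomes 22 weeks.
Change in finish: 22 − 21 = +1 weeks.

1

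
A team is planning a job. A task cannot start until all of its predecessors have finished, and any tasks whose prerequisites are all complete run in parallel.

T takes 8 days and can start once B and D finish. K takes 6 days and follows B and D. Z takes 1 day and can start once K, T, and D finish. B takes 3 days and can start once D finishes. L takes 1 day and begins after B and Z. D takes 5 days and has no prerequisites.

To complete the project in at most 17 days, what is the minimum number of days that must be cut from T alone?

1

Current finish: 18 days; target: 17.
T is on every critical path, so each day cut from T cuts the finish by one (this holds down to a finish of 16).
Need 18 − 17 = 1 day off T → T becomes 7 days, finish becomes 17.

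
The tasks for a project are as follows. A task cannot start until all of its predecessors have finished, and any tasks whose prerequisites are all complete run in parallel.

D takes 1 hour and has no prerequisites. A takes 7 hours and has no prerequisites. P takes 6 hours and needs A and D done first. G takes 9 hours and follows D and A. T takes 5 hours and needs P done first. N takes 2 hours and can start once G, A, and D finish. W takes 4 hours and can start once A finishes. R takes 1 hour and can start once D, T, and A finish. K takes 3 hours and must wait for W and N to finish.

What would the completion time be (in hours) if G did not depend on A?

19

With the dependency in place, A→G→N→K = 7+9+2+3 = 21 sets the finish at 21 hours.
Without A→G, G's earliest start moves from 7 to 1.
After: A→P→T→R = 7+6+5+1 = 19 → 19 hours.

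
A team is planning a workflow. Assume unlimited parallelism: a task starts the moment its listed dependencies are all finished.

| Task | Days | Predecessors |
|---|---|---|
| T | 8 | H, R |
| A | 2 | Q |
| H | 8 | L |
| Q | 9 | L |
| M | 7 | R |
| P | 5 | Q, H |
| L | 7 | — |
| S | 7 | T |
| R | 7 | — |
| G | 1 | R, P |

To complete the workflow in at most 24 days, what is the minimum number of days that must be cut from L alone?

Current finish: 30 days; target: 24.
L is on every critical path, so each day cut from L cuts the finish by one (this holds down to a finish of 24).
Need 30 − 24 = 6 days off L → L becomes 1 day, finish becomes 24.

6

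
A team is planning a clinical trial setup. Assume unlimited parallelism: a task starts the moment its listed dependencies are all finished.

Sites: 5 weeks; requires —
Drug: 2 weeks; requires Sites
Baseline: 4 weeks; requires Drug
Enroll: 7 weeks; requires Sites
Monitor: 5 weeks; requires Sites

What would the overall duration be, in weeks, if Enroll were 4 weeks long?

Actual critical path: Sites→Enroll = 5+7 = 12 ⇒ 12 weeks.
Enroll lies on that path, so at 4 weeks the path becomes 9 weeks.
Now Sites→Drug→Baseline = 5+2+4 = 11 is longest, so the finish becomes 11 weeks.

11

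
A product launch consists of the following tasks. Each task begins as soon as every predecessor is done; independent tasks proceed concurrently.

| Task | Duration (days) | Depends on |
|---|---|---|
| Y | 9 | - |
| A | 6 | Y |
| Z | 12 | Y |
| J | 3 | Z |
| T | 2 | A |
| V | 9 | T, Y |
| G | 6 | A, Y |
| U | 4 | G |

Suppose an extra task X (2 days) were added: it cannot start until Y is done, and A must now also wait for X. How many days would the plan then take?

28

Originally the plan takes 26 days.
With X inserted, A now waits for max(Y, X).
New critical path: Y→X→A→T→V = 9+2+6+2+9 = 28 ⇒ 28 days.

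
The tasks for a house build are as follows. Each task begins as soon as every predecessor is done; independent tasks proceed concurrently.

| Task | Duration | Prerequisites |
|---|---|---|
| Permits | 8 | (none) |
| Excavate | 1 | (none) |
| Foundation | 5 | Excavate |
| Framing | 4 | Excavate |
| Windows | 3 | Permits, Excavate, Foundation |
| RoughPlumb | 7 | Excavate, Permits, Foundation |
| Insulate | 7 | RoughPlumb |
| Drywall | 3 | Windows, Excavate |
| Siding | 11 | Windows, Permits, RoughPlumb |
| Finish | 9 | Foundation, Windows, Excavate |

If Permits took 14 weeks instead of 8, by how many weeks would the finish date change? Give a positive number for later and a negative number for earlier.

6

Baseline: Permits→RoughPlumb→Siding = 8+7+11 = 26 → 26 weeks.
Permits is on the critical path; changing it to 14 makes that path 32 weeks.
No other chain overtakes it, so the finish is 32 weeks.
Change in finish: 32 − 26 = +6 weeks.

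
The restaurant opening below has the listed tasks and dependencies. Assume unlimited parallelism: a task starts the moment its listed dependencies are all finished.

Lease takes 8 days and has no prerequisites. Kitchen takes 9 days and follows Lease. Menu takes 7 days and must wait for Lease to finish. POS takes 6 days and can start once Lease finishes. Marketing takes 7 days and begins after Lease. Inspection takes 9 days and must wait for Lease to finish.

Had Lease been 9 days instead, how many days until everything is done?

18

As given, the longest chain is Lease→Kitchen = 8+9 = 17, so the finish is 17 days.
Lease is on the critical path; changing it to 9 makes that path 18 days.
That remains the longest chain; total 18 days.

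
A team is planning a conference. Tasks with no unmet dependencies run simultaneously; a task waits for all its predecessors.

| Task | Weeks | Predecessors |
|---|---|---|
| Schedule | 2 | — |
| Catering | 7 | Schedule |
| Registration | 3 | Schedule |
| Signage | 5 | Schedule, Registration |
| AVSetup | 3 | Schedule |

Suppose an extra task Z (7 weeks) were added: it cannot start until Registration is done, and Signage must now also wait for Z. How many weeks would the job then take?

17

Originally the job takes 10 weeks.
With Z inserted, Signage now waits for max(Schedule, Registration, Z).
New critical path: Schedule→Registration→Z→Signage = 2+3+7+5 = 17 ⇒ 17 weeks.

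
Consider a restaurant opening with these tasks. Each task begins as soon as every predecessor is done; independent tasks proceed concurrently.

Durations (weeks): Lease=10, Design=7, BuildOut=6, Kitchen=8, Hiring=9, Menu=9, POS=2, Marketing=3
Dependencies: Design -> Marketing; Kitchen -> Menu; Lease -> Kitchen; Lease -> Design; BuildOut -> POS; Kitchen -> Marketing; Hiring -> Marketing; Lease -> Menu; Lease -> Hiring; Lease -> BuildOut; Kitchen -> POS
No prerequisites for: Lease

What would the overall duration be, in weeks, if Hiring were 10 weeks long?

Baseline: Lease→Kitchen→Menu = 10+8+9 = 27 → 27 weeks.
Hiring is off the critical path — its longest chain is 22 weeks, giving 5 of slack.
The critical path is still Lease→Kitchen→Menu; finish is now 27 weeks.

27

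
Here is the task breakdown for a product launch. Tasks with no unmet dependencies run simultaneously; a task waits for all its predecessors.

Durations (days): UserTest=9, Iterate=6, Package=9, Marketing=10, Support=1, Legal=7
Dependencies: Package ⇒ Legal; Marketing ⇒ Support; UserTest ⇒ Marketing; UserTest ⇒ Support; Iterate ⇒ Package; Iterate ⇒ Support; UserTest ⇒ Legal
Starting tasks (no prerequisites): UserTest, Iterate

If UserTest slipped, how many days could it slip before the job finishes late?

2

Iterate→Package→Legal = 6+9+7 = 22 sets the makespan at 22 days.
The longest chain containing UserTest totals 20 days.
Float = 22 − 20 = 2.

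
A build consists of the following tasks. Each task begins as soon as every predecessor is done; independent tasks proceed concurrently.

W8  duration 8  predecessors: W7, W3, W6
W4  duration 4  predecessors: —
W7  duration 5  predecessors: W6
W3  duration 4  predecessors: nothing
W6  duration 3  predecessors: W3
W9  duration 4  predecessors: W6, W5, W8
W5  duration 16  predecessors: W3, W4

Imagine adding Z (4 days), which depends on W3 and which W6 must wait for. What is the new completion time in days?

28

Originally the build takes 24 days.
With Z inserted, W6 now waits for max(W3, Z).
New critical path: W3→Z→W6→W7→W8→W9 = 4+4+3+5+8+4 = 28 ⇒ 28 days.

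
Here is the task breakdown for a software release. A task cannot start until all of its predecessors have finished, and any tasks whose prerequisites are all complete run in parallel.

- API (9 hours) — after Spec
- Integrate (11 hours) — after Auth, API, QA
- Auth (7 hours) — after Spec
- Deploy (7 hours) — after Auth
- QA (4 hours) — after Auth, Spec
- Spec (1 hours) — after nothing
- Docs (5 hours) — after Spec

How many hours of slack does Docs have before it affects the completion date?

The longest chain is Spec→Auth→QA→Integrate = 1+7+4+11 = 23; overall finish 23 hours.
Docs finishes as early as 6 and must finish by 23.
Slack of Docs = 18 − 1 = 17 hours.

17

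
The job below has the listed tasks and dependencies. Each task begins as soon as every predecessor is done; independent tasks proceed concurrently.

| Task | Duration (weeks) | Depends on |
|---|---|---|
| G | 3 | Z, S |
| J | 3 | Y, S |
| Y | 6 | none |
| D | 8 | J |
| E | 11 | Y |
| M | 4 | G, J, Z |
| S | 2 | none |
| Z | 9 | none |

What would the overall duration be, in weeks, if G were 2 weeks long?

The binding path is Y→E = 6+11 = 17; finish at 17 weeks.
G has 1 week of float (longest path through it is 16).
No other chain overtakes it, so the finish is 17 weeks.

17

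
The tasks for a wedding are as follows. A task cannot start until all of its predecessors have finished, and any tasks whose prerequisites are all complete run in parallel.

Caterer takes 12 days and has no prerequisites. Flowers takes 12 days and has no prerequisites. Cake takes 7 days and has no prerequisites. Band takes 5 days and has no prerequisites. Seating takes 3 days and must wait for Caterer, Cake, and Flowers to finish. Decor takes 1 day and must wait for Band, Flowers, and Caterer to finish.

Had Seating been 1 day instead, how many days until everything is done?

13

Baseline: Caterer→Seating = 12+3 = 15 → 15 days.
Seating is on the critical path; changing it to 1 makes that path 13 days.
No other chain overtakes it, so the finish is 13 days.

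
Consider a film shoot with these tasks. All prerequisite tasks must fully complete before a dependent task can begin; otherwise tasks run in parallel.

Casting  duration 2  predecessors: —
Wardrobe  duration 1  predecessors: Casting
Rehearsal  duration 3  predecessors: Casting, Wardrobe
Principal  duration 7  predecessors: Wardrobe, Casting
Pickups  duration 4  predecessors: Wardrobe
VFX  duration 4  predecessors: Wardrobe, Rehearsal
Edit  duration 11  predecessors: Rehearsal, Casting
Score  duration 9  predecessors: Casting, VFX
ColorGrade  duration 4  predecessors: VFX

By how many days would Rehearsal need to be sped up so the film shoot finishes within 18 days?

Current finish: 19 days; target: 18.
Rehearsal is on every critical path, so each day cut from Rehearsal cuts the finish by one (this holds down to a finish of 17).
Need 19 − 18 = 1 day off Rehearsal → Rehearsal becomes 2 days, finish becomes 18.

1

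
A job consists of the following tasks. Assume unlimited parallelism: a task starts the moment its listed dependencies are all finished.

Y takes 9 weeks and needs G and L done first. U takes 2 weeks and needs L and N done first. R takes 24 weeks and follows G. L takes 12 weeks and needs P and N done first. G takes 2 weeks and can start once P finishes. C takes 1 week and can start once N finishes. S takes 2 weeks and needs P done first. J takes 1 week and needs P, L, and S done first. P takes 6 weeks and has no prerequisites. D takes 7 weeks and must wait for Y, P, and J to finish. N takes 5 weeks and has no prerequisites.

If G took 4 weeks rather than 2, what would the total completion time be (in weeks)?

As given, the longest chain is P→L→Y→D = 6+12+9+7 = 34, so the finish is 34 weeks.
G has 2 weeks of float (longest path through it is 32).
The binding chain switches to P→G→R = 6+4+24 = 34; finish 34 weeks.

34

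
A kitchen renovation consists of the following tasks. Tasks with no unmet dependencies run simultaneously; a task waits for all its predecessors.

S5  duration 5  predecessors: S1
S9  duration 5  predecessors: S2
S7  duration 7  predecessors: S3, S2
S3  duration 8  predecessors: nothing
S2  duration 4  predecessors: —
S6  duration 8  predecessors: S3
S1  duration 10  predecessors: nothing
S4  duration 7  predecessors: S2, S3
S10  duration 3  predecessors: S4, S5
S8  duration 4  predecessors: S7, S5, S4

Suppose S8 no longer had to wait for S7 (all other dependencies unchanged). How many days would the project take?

19

With the dependency in place, S1→S5→S8 = 10+5+4 = 19 sets the finish at 19 days.
Dropping S7→S8 doesn't change S8's earliest start (15); another predecessor still binds.
After: S1→S5→S8 = 10+5+4 = 19 → 19 days.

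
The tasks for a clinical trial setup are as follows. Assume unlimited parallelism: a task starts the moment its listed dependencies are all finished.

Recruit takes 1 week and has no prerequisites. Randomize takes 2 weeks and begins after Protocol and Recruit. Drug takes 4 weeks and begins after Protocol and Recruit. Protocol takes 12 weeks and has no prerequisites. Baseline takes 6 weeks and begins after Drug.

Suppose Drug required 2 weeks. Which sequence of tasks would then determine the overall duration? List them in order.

Protocol, Drug, Baseline

As given, the longest chain is Protocol→Drug→Baseline = 12+4+6 = 22, so the finish is 22 weeks.
Since Drug is critical, the -2 change carries straight to that chain (now 20 weeks).
No other chain overtakes it, so the finish is 20 weeks.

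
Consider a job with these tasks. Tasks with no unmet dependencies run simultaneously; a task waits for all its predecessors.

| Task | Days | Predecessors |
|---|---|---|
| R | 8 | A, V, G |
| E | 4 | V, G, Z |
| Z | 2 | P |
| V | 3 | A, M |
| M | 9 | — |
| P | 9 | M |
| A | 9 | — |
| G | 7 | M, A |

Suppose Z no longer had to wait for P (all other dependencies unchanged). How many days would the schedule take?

With the dependency in place, M→G→R = 9+7+8 = 24 sets the finish at 24 days.
Without P→Z, Z's earliest start moves from 18 to 0.
The longest chain is now M→G→R = 9+7+8 = 24, so the schedule takes 24 days.

24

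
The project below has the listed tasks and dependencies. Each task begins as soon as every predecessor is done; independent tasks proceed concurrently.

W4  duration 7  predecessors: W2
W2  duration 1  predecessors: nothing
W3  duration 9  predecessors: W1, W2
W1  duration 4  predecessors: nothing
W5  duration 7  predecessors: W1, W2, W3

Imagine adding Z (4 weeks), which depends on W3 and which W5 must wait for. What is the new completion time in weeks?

Originally the project takes 20 weeks.
With Z inserted, W5 now waits for max(W1, W2, W3, Z).
New critical path: W1→W3→Z→W5 = 4+9+4+7 = 24 ⇒ 24 weeks.

24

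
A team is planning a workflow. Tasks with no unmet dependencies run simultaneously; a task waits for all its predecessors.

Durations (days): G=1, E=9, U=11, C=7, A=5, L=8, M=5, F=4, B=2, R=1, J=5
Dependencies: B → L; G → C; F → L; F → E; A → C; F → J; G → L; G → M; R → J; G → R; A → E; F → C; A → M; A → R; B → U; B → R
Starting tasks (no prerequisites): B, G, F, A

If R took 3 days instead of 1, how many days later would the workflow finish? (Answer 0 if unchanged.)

Actual critical path: A→E = 5+9 = 14 ⇒ 14 days.
R is off the critical path — its longest chain is 11 days, giving 3 of slack.
That remains the longest chain; total 14 days.
Change in finish: 14 − 14 = +0 days.

0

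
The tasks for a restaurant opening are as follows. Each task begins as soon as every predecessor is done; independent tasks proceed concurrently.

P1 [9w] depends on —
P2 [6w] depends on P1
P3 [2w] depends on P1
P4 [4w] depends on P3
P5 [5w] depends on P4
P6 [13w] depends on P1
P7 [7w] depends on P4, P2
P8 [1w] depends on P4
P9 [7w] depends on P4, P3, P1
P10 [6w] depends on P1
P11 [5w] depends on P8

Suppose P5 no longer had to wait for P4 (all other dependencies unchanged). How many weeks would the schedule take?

Original critical path: P1→P2→P7 = 9+6+7 = 22 ⇒ 22 weeks.
Without P4→P5, P5's earliest start moves from 15 to 0.
After: P1→P2→P7 = 9+6+7 = 22 → 22 weeks.

22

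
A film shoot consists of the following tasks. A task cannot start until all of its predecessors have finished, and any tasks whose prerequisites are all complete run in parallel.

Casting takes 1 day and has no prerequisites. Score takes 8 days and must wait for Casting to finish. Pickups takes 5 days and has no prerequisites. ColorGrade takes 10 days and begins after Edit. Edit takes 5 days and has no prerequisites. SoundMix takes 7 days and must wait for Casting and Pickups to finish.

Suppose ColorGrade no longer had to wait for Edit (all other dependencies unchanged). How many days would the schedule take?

With the dependency in place, Edit→ColorGrade = 5+10 = 15 sets the finish at 15 days.
Without Edit→ColorGrade, ColorGrade's earliest start moves from 5 to 0.
After: Pickups→SoundMix = 5+7 = 12 → 12 days.

12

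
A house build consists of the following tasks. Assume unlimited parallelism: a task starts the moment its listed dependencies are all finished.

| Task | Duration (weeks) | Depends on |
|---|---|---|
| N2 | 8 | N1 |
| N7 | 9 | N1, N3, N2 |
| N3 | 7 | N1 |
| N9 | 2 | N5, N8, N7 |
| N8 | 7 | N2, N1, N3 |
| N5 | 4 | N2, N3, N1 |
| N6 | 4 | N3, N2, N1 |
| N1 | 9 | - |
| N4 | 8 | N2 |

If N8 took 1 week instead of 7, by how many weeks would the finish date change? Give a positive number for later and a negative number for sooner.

0

Critical path before the change: N1→N2→N7→N9 = 9+8+9+2 = 28 giving 28 weeks.
N8 has 2 weeks of float (longest path through it is 26).
That remains the longest chain; total 28 weeks.
Change in finish: 28 − 28 = +0 weeks.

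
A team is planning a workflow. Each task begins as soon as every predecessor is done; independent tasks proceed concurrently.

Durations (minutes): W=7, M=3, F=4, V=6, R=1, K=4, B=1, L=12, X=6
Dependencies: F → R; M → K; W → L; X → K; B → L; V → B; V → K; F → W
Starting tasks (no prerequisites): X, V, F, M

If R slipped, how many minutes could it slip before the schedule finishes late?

Critical path: F→W→L = 4+7+12 = 23, so the finish is 23 minutes.
The longest chain containing R totals 5 minutes.
Slack of R = 22 − 4 = 18 minutes.

18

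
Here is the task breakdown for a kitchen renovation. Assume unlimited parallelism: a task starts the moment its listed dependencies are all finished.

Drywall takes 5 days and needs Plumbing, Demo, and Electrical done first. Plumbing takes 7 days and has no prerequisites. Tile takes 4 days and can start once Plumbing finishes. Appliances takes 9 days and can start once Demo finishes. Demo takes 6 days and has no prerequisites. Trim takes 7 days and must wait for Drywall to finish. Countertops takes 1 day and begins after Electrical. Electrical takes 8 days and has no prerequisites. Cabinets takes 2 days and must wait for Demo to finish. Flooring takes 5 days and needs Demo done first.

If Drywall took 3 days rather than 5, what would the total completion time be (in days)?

The binding path is Electrical→Drywall→Trim = 8+5+7 = 20; finish at 20 days.
Since Drywall is critical, the -2 change carries straight to that chain (now 18 days).
That remains the longest chain; total 18 days.

18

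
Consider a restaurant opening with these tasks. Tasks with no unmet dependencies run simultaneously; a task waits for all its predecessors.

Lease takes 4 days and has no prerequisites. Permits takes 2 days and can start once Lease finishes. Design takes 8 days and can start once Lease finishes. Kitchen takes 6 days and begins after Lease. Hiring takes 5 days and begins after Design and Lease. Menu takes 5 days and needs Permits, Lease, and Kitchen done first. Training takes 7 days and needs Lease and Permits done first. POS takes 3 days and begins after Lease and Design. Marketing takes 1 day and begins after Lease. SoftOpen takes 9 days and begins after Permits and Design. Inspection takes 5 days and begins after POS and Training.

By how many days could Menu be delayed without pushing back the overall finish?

The longest chain is Lease→Design→SoftOpen = 4+8+9 = 21; overall finish 21 days.
Longest path through Menu: 15 days (earliest finish 15, latest finish 21).
Slack of Menu = 16 − 10 = 6 days.

6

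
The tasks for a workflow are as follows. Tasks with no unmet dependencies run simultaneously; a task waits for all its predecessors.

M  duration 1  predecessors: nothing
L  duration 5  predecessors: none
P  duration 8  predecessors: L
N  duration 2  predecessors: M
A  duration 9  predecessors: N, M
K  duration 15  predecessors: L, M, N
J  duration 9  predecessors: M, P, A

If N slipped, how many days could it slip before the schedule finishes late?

1

The longest chain is L→P→J = 5+8+9 = 22; overall finish 22 days.
The longest chain containing N totals 21 days.
Float = 22 − 21 = 1.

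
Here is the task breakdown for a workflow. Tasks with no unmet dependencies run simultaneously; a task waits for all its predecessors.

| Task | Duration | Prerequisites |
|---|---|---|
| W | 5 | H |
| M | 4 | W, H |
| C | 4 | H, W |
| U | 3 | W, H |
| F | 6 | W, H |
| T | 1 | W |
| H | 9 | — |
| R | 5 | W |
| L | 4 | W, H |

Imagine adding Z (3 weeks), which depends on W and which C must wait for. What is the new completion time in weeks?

21

Originally the project takes 20 weeks.
With Z inserted, C now waits for max(H, W, Z).
New critical path: H→W→Z→C = 9+5+3+4 = 21 ⇒ 21 weeks.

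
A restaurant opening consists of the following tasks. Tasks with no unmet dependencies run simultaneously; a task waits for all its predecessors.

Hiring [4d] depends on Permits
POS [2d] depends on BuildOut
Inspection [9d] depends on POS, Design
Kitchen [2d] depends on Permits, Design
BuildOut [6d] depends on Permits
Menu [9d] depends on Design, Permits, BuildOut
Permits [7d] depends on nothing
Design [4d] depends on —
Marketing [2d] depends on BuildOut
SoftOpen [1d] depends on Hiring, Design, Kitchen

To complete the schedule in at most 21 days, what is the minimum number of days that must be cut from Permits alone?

Current finish: 24 days; target: 21.
Permits is on every critical path, so each day cut from Permits cuts the finish by one (this holds down to a finish of 18).
Need 24 − 21 = 3 days off Permits → Permits becomes 4 days, finish becomes 21.

3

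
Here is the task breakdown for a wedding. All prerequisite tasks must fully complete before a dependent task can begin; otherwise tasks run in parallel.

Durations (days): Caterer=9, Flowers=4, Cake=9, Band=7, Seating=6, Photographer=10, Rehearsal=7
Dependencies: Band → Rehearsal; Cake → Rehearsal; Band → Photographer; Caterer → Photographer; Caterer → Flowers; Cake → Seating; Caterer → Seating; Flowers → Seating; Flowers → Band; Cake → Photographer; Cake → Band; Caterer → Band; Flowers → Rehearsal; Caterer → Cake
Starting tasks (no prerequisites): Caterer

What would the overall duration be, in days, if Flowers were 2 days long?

Critical path before the change: Caterer→Cake→Band→Photographer = 9+9+7+10 = 35 giving 35 days.
The longest path through Flowers is only 30 days, so Flowers has float 5.
That remains the longest chain; total 35 days.

35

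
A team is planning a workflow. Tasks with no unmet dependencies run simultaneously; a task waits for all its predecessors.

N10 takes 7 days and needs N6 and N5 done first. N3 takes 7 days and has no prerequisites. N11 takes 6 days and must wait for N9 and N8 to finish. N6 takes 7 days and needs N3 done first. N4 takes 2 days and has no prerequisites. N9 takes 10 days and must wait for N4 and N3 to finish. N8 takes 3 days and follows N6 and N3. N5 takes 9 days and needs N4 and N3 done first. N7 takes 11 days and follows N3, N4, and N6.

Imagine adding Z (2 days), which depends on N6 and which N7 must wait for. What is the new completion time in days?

Originally the plan takes 25 days.
With Z inserted, N7 now waits for max(N3, N4, N6, Z).
New critical path: N3→N6→Z→N7 = 7+7+2+11 = 27 ⇒ 27 days.

27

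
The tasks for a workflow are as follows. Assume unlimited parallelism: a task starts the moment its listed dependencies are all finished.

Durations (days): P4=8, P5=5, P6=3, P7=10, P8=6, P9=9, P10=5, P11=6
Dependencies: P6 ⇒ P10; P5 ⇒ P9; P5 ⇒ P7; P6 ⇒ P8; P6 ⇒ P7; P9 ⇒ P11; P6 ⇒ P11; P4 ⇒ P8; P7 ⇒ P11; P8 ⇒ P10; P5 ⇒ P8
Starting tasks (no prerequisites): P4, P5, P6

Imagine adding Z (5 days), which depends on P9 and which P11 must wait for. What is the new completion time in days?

Originally the project takes 21 days.
With Z inserted, P11 now waits for max(P7, P6, P9, Z).
New critical path: P5→P9→Z→P11 = 5+9+5+6 = 25 ⇒ 25 days.

25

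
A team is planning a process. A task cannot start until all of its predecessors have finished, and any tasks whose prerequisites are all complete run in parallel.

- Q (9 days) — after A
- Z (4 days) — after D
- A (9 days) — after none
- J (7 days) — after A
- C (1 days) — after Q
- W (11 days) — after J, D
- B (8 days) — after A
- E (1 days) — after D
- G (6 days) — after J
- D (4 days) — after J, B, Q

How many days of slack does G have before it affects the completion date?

Critical path: A→Q→D→W = 9+9+4+11 = 33, so the finish is 33 days.
The longest chain containing G totals 22 days.
Float = 33 − 22 = 11.

11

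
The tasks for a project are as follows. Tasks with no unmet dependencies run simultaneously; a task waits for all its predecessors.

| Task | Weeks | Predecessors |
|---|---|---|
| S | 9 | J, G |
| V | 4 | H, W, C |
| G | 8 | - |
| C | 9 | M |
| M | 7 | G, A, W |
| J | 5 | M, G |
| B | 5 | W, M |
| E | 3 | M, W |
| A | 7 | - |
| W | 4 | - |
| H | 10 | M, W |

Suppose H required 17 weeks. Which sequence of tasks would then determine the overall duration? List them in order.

G, M, H, V

The binding path is G→M→H→V = 8+7+10+4 = 29; finish at 29 weeks.
H is on the critical path; changing it to 17 makes that path 36 weeks.
No other chain overtakes it, so the finish is 36 weeks.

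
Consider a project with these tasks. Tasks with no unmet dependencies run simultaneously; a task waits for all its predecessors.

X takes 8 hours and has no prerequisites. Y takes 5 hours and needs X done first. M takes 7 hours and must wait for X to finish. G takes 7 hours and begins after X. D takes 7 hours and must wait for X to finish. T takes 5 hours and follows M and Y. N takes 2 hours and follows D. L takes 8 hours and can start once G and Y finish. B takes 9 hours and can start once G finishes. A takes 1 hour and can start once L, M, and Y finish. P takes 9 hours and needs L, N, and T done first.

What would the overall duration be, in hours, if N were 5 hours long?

Baseline: X→G→L→P = 8+7+8+9 = 32 → 32 hours.
The longest path through N is only 26 hours, so N has float 6.
That remains the longest chain; total 32 hours.

32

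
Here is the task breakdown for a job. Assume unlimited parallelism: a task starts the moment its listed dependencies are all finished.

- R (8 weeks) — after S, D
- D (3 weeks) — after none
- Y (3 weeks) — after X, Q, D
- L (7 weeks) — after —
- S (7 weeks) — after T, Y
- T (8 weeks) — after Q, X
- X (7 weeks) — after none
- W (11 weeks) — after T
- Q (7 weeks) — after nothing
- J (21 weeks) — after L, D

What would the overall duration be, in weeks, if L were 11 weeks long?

Actual critical path: X→T→S→R = 7+8+7+8 = 30 ⇒ 30 weeks.
L is off the critical path — its longest chain is 28 weeks, giving 2 of slack.
Now L→J = 11+21 = 32 is longest, so the finish becomes 32 weeks.

32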